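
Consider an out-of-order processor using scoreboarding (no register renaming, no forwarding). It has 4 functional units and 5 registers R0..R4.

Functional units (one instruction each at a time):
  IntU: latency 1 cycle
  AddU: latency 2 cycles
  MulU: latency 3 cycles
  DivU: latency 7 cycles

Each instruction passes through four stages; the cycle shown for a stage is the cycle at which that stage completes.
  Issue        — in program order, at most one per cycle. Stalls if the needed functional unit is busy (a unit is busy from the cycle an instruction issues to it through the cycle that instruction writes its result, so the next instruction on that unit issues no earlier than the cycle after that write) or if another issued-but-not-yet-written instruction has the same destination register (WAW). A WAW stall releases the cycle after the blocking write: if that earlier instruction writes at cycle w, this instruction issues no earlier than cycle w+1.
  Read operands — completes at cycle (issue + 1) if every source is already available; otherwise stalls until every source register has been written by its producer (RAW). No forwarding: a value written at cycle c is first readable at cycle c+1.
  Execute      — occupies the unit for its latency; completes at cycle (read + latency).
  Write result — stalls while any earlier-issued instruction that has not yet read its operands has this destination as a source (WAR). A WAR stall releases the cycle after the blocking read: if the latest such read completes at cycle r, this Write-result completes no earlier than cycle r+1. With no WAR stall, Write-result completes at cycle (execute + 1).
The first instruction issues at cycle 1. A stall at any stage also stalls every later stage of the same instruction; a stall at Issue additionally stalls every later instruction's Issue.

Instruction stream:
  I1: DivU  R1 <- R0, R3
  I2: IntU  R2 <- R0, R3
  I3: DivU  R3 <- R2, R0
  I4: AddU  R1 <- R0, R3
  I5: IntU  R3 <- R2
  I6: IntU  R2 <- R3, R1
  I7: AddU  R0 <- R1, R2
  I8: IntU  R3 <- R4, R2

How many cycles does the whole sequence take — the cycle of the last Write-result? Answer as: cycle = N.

c1: I1 issues→DivU
c2: I1 reads | I2 issues→IntU
c3: I2 reads
c4: I2 exec-done
c5: I2 writes R2
c9: I1 exec-done
c10: I1 writes R1
c11: I3 issues→DivU
c12: I3 reads | I4 issues→AddU
c19: I3 exec-done
c20: I3 writes R3
c21: I4 reads | I5 issues→IntU
c22: I5 reads
c23: I4 exec-done | I5 exec-done
c24: I4 writes R1 | I5 writes R3
c25: I6 issues→IntU
c26: I6 reads | I7 issues→AddU
c27: I6 exec-done
c28: I6 writes R2
c29: I7 reads | I8 issues→IntU
c30: I8 reads
c31: I7 exec-done | I8 exec-done
c32: I7 writes R0 | I8 writes R3

cycle = 32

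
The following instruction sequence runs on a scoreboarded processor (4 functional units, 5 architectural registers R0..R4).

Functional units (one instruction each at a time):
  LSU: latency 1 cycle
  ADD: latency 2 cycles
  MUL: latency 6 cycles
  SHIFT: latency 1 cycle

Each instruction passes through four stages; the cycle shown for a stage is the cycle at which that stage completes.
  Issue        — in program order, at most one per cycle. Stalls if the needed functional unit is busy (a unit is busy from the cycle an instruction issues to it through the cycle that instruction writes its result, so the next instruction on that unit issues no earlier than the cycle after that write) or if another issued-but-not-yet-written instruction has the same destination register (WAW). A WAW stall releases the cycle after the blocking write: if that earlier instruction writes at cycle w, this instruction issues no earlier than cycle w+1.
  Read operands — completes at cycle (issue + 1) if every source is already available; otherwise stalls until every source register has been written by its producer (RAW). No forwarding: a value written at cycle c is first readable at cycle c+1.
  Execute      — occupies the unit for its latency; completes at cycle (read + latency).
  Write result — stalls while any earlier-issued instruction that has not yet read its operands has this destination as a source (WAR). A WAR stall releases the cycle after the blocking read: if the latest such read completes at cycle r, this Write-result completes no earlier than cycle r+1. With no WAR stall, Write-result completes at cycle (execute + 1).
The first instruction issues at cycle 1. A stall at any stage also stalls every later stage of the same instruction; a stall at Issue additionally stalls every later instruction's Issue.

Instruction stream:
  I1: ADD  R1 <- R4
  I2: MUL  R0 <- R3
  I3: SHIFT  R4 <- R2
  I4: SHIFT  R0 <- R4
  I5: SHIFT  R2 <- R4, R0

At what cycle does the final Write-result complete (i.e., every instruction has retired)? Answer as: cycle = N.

t=1  issue I1 (ADD)
t=2  I1 read-ops | issue I2 (MUL)
t=3  I2 read-ops | issue I3 (SHIFT)
t=4  I1 finished on ADD | I3 read-ops
t=5  I1→R1 | I3 finished on SHIFT
t=6  I3→R4
t=9  I2 finished on MUL
t=10  I2→R0
t=11  issue I4 (SHIFT)
t=12  I4 read-ops
t=13  I4 finished on SHIFT
t=14  I4→R0
t=15  issue I5 (SHIFT)
t=16  I5 read-ops
t=17  I5 finished on SHIFT
t=18  I5→R2

cycle = 18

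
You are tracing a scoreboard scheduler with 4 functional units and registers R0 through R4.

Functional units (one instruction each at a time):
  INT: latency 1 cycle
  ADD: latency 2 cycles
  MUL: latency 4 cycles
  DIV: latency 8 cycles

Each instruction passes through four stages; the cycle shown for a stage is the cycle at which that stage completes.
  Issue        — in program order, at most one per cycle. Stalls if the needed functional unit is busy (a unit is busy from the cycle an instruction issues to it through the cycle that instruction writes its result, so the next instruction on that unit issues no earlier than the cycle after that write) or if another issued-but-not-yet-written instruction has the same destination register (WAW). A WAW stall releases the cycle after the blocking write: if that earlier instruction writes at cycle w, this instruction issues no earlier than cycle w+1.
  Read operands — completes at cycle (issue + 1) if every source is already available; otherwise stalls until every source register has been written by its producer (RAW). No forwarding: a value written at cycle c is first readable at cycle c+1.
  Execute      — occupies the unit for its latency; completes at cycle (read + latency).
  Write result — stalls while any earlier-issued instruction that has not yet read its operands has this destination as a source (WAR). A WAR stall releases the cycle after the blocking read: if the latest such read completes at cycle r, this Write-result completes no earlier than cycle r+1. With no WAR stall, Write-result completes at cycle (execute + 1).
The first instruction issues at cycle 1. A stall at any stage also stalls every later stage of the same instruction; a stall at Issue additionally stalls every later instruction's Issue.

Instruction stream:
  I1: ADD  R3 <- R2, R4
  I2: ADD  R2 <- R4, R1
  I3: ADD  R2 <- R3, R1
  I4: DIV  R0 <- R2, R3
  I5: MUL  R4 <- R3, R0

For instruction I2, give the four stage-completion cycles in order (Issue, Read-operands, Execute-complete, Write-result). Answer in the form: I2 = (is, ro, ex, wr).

I2 = (6, 7, 9, 10)

  I1 | 1 | 2 | 4 | 5
  I2 | 6 | 7 | 9 | 10   struct: ADD busy until I1 writes@5
  I3 | 11 | 12 | 14 | 15   struct: ADD busy until I2 writes@10
  I4 | 12 | 16 | 24 | 25   RAW R2: wait I3 write@15
  I5 | 13 | 26 | 30 | 31   RAW R0: wait I4 write@25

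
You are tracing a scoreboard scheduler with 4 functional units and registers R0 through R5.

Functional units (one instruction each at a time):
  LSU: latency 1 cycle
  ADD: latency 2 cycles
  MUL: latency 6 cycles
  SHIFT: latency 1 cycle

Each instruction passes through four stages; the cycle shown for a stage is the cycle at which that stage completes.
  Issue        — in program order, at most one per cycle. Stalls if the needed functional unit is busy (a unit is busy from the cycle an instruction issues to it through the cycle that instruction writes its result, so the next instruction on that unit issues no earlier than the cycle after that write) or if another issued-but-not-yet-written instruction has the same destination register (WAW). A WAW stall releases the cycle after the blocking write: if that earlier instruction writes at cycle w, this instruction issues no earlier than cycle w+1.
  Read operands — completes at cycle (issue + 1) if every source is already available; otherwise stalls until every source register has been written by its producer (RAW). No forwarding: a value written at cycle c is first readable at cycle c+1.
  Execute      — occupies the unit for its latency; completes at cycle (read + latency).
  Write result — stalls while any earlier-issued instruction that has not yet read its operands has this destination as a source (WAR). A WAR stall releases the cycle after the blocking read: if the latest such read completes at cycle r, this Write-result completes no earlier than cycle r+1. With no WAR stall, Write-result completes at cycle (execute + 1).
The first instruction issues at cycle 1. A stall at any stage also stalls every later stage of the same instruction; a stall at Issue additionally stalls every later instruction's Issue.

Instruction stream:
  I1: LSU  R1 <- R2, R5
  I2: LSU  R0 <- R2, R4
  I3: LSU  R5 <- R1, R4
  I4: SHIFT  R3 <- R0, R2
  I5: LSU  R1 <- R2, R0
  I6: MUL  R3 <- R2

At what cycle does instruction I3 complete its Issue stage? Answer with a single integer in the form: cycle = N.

cycle = 9

I1: IS=1 RO=2 EX=3 WR=4
I2: IS=5 RO=6 EX=7 WR=8  [struct: LSU busy until I1 writes@4]
I3: IS=9 RO=10 EX=11 WR=12  [struct: LSU busy until I2 writes@8]
I4: IS=10 RO=11 EX=12 WR=13
I5: IS=13 RO=14 EX=15 WR=16  [struct: LSU busy until I3 writes@12]
I6: IS=14 RO=15 EX=21 WR=22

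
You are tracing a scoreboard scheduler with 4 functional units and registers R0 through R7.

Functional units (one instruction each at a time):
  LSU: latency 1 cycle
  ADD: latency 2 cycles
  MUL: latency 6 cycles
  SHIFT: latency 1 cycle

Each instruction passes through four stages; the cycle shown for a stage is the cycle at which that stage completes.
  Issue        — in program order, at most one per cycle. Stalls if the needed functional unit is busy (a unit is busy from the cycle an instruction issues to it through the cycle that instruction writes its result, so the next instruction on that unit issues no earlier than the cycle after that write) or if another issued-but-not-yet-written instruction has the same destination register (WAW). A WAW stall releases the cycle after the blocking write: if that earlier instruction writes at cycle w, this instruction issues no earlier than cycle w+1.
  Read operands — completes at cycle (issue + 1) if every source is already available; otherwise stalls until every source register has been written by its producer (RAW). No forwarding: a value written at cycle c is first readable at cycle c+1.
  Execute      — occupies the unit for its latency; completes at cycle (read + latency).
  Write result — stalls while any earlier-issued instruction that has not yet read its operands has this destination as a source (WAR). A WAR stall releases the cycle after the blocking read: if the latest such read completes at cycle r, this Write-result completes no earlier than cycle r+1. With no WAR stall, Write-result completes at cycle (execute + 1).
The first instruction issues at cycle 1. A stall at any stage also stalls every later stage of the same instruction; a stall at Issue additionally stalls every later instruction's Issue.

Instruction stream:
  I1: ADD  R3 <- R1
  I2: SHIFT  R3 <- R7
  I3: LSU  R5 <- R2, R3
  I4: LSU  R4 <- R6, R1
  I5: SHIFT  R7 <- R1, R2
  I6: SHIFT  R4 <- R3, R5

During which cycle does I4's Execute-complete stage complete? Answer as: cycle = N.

cycle = 15

I1  is:1  ro:2  ex:4  wr:5
I2  is:6  ro:7  ex:8  wr:9  — WAW R3: wait I1 write@5
I3  is:7  ro:10  ex:11  wr:12  — RAW R3: wait I2 write@9
I4  is:13  ro:14  ex:15  wr:16  — struct: LSU busy until I3 writes@12
I5  is:14  ro:15  ex:16  wr:17
I6  is:18  ro:19  ex:20  wr:21  — struct: SHIFT busy until I5 writes@17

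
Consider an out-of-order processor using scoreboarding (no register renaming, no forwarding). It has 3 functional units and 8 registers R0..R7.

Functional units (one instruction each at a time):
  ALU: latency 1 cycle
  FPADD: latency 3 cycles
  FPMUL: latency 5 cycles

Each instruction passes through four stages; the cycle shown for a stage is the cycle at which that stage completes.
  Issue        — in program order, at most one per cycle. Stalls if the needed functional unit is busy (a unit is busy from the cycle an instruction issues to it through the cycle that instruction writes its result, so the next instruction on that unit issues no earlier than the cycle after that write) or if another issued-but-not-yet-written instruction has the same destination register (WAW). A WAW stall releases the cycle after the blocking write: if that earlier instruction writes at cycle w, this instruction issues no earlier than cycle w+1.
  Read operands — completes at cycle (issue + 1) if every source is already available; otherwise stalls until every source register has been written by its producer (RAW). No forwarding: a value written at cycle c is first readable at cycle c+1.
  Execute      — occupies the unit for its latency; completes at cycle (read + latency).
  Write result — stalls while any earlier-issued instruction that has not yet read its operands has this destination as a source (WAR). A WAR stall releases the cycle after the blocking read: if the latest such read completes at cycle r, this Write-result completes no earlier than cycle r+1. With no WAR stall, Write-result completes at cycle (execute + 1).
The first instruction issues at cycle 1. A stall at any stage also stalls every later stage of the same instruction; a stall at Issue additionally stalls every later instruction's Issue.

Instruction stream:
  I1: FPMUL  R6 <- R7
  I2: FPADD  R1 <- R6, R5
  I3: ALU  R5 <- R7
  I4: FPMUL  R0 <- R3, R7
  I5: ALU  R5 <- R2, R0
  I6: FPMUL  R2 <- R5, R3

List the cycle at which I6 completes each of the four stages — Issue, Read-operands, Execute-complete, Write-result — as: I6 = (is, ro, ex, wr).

t=1  I1→FPMUL
t=2  I1 RO; I2→FPADD
t=3  I3→ALU
t=4  I3 RO
t=5  I3 EX
t=7  I1 EX
t=8  I1 WR R6
t=9  I2 RO; I4→FPMUL
t=10  I3 WR R5; I4 RO
t=11  I5→ALU
t=12  I2 EX
t=13  I2 WR R1
t=15  I4 EX
t=16  I4 WR R0
t=17  I5 RO; I6→FPMUL
t=18  I5 EX
t=19  I5 WR R5
t=20  I6 RO
t=25  I6 EX
t=26  I6 WR R2

I6 = (17, 20, 25, 26)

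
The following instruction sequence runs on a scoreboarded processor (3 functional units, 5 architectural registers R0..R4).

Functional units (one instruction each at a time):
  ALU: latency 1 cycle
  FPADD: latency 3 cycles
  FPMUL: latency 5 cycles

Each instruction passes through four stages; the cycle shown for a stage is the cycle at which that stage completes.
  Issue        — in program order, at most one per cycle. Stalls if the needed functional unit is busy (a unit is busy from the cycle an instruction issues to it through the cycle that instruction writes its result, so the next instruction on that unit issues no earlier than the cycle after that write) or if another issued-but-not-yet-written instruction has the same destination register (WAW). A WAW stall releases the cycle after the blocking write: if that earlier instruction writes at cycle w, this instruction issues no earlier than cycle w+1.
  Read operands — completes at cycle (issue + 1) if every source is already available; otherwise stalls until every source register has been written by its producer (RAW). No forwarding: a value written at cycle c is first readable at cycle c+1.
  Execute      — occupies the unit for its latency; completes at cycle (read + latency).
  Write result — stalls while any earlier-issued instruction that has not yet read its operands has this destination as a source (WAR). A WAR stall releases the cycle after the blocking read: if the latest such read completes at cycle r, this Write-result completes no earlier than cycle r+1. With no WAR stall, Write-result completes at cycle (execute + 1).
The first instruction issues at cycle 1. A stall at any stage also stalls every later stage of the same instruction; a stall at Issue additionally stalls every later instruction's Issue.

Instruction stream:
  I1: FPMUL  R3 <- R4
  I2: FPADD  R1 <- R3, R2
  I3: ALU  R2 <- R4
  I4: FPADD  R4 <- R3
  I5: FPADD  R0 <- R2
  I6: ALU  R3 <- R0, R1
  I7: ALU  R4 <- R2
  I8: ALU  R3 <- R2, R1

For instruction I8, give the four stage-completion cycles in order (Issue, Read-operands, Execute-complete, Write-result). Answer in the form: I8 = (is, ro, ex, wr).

c1: I1 dispatched to FPMUL
c2: I1 operands ready; I2 dispatched to FPADD
c3: I3 dispatched to ALU
c4: I3 operands ready
c5: I3 complete
c7: I1 complete
c8: R3←I1
c9: I2 operands ready
c10: R2←I3
c12: I2 complete
c13: R1←I2
c14: I4 dispatched to FPADD
c15: I4 operands ready
c18: I4 complete
c19: R4←I4
c20: I5 dispatched to FPADD
c21: I5 operands ready; I6 dispatched to ALU
c24: I5 complete
c25: R0←I5
c26: I6 operands ready
c27: I6 complete
c28: R3←I6
c29: I7 dispatched to ALU
c30: I7 operands ready
c31: I7 complete
c32: R4←I7
c33: I8 dispatched to ALU
c34: I8 operands ready
c35: I8 complete
c36: R3←I8

I8 = (33, 34, 35, 36)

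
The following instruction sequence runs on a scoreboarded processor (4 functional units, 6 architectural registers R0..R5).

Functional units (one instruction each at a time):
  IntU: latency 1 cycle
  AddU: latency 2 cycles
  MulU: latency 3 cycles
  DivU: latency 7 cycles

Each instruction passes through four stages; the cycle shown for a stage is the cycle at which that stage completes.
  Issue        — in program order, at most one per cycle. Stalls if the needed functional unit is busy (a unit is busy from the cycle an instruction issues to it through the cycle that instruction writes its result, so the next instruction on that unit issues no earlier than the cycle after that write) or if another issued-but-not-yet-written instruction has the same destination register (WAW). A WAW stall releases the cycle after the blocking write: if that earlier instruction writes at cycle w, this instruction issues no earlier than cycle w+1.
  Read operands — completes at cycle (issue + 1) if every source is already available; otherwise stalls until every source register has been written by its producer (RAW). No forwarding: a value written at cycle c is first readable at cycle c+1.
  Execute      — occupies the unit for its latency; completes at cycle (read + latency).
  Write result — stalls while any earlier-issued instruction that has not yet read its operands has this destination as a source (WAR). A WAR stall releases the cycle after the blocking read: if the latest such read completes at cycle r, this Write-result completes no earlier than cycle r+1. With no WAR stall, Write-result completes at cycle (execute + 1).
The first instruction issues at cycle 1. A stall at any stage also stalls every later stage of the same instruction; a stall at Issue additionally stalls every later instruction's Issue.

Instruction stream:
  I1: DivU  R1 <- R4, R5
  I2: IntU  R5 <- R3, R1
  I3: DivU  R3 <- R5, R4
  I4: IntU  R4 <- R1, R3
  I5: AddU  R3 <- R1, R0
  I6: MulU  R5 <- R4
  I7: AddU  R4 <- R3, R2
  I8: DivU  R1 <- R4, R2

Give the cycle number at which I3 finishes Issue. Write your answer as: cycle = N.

[I1] 1/2/9/10
[I2] 2/11/12/13  (RAW R1: wait I1 write@10)
[I3] 11/14/21/22  (struct: DivU busy until I1 writes@10; RAW R5: wait I2 write@13)
[I4] 14/23/24/25  (struct: IntU busy until I2 writes@13; RAW R3: wait I3 write@22)
[I5] 23/24/26/27  (WAW R3: wait I3 write@22)
[I6] 24/26/29/30  (RAW R4: wait I4 write@25)
[I7] 28/29/31/32  (struct: AddU busy until I5 writes@27)
[I8] 29/33/40/41  (RAW R4: wait I7 write@32)

cycle = 11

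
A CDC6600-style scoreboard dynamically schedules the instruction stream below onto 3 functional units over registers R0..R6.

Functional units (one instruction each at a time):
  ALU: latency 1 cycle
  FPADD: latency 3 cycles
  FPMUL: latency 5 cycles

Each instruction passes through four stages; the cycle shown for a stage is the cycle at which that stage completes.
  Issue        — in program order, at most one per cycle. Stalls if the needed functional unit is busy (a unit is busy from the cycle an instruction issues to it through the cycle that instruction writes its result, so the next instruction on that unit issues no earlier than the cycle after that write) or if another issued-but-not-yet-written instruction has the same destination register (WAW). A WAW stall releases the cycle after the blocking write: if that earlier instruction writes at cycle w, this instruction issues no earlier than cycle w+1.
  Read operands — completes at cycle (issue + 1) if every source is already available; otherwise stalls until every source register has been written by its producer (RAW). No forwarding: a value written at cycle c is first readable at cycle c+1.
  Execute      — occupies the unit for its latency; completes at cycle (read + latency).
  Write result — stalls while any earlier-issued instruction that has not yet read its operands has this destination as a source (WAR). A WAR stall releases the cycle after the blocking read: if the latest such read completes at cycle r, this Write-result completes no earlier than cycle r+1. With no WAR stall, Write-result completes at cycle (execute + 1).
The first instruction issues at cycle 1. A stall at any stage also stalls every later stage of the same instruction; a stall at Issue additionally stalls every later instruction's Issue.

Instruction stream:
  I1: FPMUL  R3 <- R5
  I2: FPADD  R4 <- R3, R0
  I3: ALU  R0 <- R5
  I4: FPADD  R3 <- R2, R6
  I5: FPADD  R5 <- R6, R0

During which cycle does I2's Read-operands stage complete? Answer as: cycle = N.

I1  is:1  ro:2  ex:7  wr:8
I2  is:2  ro:9  ex:12  wr:13  — RAW R3: wait I1 write@8
I3  is:3  ro:4  ex:5  wr:10  — WAR R0: wait I2 read@9
I4  is:14  ro:15  ex:18  wr:19  — struct: FPADD busy until I2 writes@13
I5  is:20  ro:21  ex:24  wr:25  — struct: FPADD busy until I4 writes@19

cycle = 9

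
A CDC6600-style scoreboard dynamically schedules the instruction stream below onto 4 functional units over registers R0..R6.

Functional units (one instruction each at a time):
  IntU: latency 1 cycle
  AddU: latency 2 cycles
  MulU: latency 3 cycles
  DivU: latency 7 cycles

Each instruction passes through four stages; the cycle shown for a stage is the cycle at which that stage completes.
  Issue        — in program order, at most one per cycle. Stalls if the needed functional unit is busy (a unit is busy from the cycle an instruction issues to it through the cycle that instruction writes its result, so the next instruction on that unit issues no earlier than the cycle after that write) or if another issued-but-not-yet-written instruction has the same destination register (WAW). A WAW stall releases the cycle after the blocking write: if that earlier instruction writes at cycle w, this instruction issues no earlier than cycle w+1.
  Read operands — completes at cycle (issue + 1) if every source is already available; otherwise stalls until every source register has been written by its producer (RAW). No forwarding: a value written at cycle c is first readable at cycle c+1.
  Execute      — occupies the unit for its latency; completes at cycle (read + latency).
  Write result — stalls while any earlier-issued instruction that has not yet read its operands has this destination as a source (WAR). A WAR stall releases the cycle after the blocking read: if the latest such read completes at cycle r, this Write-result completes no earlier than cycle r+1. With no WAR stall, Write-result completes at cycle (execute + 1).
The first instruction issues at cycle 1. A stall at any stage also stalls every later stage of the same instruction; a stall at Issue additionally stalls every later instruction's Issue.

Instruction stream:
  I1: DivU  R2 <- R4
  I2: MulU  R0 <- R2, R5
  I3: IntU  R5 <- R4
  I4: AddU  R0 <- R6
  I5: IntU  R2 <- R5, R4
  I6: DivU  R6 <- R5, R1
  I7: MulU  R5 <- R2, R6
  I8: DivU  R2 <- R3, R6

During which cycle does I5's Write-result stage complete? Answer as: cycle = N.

t=1  I1 issues→DivU
t=2  I1 reads | I2 issues→MulU
t=3  I3 issues→IntU
t=4  I3 reads
t=5  I3 exec-done
t=9  I1 exec-done
t=10  I1 writes R2
t=11  I2 reads
t=12  I3 writes R5
t=14  I2 exec-done
t=15  I2 writes R0
t=16  I4 issues→AddU
t=17  I4 reads | I5 issues→IntU
t=18  I5 reads | I6 issues→DivU
t=19  I4 exec-done | I5 exec-done | I6 reads | I7 issues→MulU
t=20  I4 writes R0 | I5 writes R2
t=26  I6 exec-done
t=27  I6 writes R6
t=28  I7 reads | I8 issues→DivU
t=29  I8 reads
t=31  I7 exec-done
t=32  I7 writes R5
t=36  I8 exec-done
t=37  I8 writes R2

cycle = 20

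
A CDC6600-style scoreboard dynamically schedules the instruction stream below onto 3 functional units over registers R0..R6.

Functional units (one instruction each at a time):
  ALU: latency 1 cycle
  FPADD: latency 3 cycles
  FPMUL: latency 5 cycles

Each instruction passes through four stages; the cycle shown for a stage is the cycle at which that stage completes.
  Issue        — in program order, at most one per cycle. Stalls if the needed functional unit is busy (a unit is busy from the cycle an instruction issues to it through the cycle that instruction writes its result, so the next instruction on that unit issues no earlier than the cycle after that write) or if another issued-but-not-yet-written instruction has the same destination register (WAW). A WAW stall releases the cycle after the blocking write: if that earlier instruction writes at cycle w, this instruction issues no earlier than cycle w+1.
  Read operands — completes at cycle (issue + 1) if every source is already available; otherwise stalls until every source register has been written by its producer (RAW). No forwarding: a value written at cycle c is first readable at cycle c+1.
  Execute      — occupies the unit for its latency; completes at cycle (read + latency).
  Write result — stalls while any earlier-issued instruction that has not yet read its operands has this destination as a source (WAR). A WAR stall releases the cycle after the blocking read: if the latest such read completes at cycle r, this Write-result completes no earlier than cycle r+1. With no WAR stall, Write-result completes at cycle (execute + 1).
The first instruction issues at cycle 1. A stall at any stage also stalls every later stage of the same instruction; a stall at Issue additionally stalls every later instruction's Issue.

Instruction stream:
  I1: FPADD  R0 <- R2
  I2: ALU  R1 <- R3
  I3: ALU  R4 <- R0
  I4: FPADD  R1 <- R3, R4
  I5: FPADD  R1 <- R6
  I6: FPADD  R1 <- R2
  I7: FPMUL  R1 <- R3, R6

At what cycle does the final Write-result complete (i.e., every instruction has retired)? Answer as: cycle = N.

cycle = 34

t=1  I1 issues→FPADD
t=2  I1 reads, I2 issues→ALU
t=3  I2 reads
t=4  I2 exec-done
t=5  I1 exec-done, I2 writes R1
t=6  I1 writes R0, I3 issues→ALU
t=7  I3 reads, I4 issues→FPADD
t=8  I3 exec-done
t=9  I3 writes R4
t=10  I4 reads
t=13  I4 exec-done
t=14  I4 writes R1
t=15  I5 issues→FPADD
t=16  I5 reads
t=19  I5 exec-done
t=20  I5 writes R1
t=21  I6 issues→FPADD
t=22  I6 reads
t=25  I6 exec-done
t=26  I6 writes R1
t=27  I7 issues→FPMUL
t=28  I7 reads
t=33  I7 exec-done
t=34  I7 writes R1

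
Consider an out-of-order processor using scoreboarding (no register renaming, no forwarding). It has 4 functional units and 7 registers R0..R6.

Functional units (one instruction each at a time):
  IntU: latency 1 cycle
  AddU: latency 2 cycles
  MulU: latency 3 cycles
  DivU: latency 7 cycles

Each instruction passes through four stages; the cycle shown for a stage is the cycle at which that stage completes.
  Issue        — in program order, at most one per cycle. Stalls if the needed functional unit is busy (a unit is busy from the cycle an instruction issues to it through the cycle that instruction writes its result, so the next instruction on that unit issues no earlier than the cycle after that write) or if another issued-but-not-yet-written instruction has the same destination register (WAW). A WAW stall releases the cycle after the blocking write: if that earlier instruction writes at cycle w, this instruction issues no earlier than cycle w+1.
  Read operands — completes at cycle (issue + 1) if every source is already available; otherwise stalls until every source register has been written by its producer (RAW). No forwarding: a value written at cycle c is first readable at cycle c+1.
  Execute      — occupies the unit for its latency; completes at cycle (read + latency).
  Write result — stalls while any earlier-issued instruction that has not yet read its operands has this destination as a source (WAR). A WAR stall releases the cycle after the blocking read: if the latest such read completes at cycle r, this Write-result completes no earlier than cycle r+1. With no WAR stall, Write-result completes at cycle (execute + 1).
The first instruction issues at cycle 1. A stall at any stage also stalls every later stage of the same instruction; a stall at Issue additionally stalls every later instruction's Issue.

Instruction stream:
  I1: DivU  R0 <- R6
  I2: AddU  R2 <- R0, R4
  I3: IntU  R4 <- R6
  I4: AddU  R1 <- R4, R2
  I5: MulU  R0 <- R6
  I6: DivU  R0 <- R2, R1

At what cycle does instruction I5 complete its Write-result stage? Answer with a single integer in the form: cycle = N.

t=1  I1→DivU
t=2  I1 RO · I2→AddU
t=3  I3→IntU
t=4  I3 RO
t=5  I3 EX
t=9  I1 EX
t=10  I1 WR R0
t=11  I2 RO
t=12  I3 WR R4
t=13  I2 EX
t=14  I2 WR R2
t=15  I4→AddU
t=16  I4 RO · I5→MulU
t=17  I5 RO
t=18  I4 EX
t=19  I4 WR R1
t=20  I5 EX
t=21  I5 WR R0
t=22  I6→DivU
t=23  I6 RO
t=30  I6 EX
t=31  I6 WR R0

cycle = 21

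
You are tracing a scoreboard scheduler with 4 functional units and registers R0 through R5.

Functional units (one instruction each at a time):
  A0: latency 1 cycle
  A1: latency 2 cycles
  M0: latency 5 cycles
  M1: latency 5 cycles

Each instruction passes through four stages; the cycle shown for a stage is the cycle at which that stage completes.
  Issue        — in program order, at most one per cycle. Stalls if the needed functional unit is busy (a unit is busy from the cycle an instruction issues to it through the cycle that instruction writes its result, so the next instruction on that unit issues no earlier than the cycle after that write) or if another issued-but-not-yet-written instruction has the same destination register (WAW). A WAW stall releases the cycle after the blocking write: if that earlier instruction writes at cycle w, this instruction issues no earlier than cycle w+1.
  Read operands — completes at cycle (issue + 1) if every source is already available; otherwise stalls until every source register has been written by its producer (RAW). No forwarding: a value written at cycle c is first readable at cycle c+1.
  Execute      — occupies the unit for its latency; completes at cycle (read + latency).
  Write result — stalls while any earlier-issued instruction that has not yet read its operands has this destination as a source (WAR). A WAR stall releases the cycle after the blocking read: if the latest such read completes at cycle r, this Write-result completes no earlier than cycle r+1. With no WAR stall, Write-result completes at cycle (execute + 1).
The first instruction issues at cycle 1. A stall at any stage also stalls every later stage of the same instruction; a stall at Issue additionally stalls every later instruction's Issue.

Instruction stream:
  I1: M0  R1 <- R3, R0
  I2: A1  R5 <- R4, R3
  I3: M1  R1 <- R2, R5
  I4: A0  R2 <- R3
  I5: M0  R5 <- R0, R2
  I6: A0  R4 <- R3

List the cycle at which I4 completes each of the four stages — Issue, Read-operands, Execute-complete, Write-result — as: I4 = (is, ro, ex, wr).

I4 = (10, 11, 12, 13)

[I1] 1/2/7/8
[I2] 2/3/5/6
[I3] 9/10/15/16  (WAW R1: wait I1 write@8)
[I4] 10/11/12/13
[I5] 11/14/19/20  (RAW R2: wait I4 write@13)
[I6] 14/15/16/17  (struct: A0 busy until I4 writes@13)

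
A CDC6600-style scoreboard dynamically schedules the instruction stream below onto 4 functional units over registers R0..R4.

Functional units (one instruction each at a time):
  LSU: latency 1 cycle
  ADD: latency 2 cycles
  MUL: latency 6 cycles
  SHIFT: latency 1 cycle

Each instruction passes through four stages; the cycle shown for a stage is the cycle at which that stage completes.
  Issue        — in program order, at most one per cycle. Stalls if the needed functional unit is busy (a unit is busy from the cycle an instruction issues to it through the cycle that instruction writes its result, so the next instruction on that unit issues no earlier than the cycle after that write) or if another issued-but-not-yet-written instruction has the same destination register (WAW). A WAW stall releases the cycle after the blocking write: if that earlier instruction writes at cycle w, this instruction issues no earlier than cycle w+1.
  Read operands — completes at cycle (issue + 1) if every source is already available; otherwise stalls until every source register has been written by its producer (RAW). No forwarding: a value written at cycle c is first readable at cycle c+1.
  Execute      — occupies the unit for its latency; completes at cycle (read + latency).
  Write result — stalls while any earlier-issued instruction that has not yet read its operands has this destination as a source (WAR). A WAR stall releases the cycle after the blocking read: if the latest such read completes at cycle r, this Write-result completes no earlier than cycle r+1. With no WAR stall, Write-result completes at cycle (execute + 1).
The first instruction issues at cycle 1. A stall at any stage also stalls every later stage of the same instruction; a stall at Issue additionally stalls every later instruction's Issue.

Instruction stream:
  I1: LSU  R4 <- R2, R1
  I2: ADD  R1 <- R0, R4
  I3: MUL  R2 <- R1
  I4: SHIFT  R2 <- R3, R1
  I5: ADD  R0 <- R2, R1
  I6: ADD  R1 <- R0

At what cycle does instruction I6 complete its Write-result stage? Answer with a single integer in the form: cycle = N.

I1  is:1  ro:2  ex:3  wr:4
I2  is:2  ro:5  ex:7  wr:8  — RAW R4: wait I1 write@4
I3  is:3  ro:9  ex:15  wr:16  — RAW R1: wait I2 write@8
I4  is:17  ro:18  ex:19  wr:20  — WAW R2: wait I3 write@16
I5  is:18  ro:21  ex:23  wr:24  — RAW R2: wait I4 write@20
I6  is:25  ro:26  ex:28  wr:29  — struct: ADD busy until I5 writes@24

cycle = 29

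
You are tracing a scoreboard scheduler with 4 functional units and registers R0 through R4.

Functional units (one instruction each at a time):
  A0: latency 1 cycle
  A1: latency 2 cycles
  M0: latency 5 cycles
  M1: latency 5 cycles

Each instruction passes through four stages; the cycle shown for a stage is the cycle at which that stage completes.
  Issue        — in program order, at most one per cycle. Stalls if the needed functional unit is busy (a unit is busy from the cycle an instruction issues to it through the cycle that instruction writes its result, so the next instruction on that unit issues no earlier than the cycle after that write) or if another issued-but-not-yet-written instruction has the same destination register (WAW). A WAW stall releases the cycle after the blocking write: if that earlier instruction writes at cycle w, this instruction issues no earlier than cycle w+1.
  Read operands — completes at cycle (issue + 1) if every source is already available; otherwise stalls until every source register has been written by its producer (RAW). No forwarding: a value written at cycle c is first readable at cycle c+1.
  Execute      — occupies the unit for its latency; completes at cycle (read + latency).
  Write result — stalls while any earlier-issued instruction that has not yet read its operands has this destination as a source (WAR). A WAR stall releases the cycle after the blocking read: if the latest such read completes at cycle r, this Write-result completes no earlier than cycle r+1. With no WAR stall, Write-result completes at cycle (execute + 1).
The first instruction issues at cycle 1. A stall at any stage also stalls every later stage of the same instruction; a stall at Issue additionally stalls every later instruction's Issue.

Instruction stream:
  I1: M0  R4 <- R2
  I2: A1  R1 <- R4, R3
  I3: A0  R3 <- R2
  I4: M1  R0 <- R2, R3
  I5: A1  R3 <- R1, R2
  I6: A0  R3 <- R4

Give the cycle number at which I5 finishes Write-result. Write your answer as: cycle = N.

cycle = 17

I1 -> (1, 2, 7, 8)
I2 -> (2, 9, 11, 12)  // RAW R4: wait I1 write@8
I3 -> (3, 4, 5, 10)  // WAR R3: wait I2 read@9
I4 -> (4, 11, 16, 17)  // RAW R3: wait I3 write@10
I5 -> (13, 14, 16, 17)  // struct: A1 busy until I2 writes@12
I6 -> (18, 19, 20, 21)  // WAW R3: wait I5 write@17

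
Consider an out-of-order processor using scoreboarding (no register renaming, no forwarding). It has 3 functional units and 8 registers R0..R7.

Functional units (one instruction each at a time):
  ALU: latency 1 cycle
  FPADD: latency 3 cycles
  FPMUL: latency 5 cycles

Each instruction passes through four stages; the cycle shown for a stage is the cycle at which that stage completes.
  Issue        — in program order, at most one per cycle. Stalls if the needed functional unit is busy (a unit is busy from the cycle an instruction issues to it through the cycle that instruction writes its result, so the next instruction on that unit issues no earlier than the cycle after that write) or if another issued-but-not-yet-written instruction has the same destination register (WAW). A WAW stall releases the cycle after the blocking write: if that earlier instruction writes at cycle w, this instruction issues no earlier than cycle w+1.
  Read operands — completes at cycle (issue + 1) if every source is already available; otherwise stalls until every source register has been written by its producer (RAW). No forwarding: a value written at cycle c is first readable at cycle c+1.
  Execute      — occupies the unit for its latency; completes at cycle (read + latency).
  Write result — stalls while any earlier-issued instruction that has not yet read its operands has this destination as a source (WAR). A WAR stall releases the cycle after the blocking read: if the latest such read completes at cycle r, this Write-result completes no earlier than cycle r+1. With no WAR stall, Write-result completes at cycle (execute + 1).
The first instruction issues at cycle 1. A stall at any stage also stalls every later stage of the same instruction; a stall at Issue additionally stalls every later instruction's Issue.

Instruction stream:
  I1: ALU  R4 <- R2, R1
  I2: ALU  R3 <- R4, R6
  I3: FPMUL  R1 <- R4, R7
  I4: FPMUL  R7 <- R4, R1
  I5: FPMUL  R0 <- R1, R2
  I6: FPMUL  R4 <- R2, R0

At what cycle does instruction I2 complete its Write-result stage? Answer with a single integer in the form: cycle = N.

cycle = 8

[1] I1→ALU
[2] I1 RO
[3] I1 EX
[4] I1 WR R4
[5] I2→ALU
[6] I2 RO; I3→FPMUL
[7] I2 EX; I3 RO
[8] I2 WR R3
[12] I3 EX
[13] I3 WR R1
[14] I4→FPMUL
[15] I4 RO
[20] I4 EX
[21] I4 WR R7
[22] I5→FPMUL
[23] I5 RO
[28] I5 EX
[29] I5 WR R0
[30] I6→FPMUL
[31] I6 RO
[36] I6 EX
[37] I6 WR R4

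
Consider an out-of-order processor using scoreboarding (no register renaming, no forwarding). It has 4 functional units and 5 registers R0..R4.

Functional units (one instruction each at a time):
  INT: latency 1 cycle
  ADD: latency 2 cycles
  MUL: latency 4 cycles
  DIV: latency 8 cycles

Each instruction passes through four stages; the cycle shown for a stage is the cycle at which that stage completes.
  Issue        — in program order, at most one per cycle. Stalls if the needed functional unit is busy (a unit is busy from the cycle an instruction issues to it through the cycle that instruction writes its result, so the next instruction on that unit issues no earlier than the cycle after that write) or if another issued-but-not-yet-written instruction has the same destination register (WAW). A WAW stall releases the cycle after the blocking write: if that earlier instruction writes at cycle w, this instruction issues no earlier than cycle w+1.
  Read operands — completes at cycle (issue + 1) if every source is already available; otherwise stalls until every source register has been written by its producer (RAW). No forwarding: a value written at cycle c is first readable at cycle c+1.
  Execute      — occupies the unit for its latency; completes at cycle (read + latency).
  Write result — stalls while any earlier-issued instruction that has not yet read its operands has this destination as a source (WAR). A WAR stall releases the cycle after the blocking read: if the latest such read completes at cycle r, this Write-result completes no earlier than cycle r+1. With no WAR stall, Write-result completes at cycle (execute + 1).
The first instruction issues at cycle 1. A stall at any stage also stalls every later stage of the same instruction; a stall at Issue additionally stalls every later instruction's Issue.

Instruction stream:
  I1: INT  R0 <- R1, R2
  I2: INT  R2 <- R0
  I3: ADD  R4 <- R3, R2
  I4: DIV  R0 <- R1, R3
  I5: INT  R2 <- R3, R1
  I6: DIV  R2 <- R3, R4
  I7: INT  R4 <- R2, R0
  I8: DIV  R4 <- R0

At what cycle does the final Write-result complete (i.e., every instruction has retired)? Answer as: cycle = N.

cycle = 42

  I1 | 1 | 2 | 3 | 4
  I2 | 5 | 6 | 7 | 8   struct: INT busy until I1 writes@4
  I3 | 6 | 9 | 11 | 12   RAW R2: wait I2 write@8
  I4 | 7 | 8 | 16 | 17
  I5 | 9 | 10 | 11 | 12   struct: INT busy until I2 writes@8
  I6 | 18 | 19 | 27 | 28   struct: DIV busy until I4 writes@17
  I7 | 19 | 29 | 30 | 31   RAW R2: wait I6 write@28
  I8 | 32 | 33 | 41 | 42   WAW R4: wait I7 write@31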